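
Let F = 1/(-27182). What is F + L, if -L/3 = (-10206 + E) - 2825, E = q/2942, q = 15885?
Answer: 781237528285/19992361 ≈ 39077.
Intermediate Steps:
E = 15885/2942 ≈ 5.3994
F = -1/27182 ≈ -3.6789e-5
L = 114963951/2942 (L = -3*((-10206 + 15885/2942) - 2825) = -3*(-30010167/2942 - 2825) = -3*(-38321317/2942) = 114963951/2942 ≈ 39077.)
F + L = -1/27182 + 114963951/2942 = 781237528285/19992361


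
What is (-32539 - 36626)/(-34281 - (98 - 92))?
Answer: 23055/11429 ≈ 2.0172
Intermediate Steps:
(-32539 - 36626)/(-34281 - (98 - 92)) = -69165/(-34281 - 1*6) = -69165/(-34281 - 6) = -69165/(-34287) = -69165*(-1/34287) = 23055/11429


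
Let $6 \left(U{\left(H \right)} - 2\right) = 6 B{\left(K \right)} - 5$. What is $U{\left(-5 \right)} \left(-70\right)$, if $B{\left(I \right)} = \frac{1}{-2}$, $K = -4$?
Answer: $- \frac{140}{3} \approx -46.667$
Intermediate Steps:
$B{\left(I \right)} = - \frac{1}{2}$
$U{\left(H \right)} = \frac{2}{3}$ ($U{\left(H \right)} = 2 + \frac{6 \left(- \frac{1}{2}\right) - 5}{6} = 2 + \frac{-3 - 5}{6} = 2 + \frac{1}{6} \left(-8\right) = 2 - \frac{4}{3} = \frac{2}{3}$)
$U{\left(-5 \right)} \left(-70\right) = \frac{2}{3} \left(-70\right) = - \frac{140}{3}$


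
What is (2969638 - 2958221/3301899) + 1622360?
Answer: 15162310645981/3301899 ≈ 4.5920e+6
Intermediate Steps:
(2969638 - 2958221/3301899) + 1622360 = 9805441784341/3301899 + 1622360 = 15162310645981/3301899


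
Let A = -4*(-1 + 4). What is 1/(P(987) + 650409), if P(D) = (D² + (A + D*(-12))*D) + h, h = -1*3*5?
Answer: -1/10077309 ≈ -9.9233e-8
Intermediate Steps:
h = -15 (h = -3*5 = -15)
A = -12 (A = -4*3 = -12)
P(D) = -15 + D² + D*(-12 - 12*D) (P(D) = (D² + (-12 + D*(-12))*D) - 15 = (D² + (-12 - 12*D)*D) - 15 = (D² + D*(-12 - 12*D)) - 15 = -15 + D² + D*(-12 - 12*D))
1/(P(987) + 650409) = 1/((-15 - 12*987 - 11*987²) + 650409) = 1/((-15 - 11844 - 11*974169) + 650409) = 1/((-15 - 11844 - 10715859) + 650409) = 1/(-10727718 + 650409) = 1/(-10077309) = -1/10077309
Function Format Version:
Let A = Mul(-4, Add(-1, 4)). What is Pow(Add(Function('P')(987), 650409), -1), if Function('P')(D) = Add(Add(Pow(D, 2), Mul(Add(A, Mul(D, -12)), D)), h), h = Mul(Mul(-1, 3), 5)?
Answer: Rational(-1, 10077309) ≈ -9.9233e-8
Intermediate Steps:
h = -15 (h = Mul(-3, 5) = -15)
A = -12 (A = Mul(-4, 3) = -12)
Function('P')(D) = Add(-15, Pow(D, 2), Mul(D, Add(-12, Mul(-12, D)))) (Function('P')(D) = Add(Add(Pow(D, 2), Mul(Add(-12, Mul(D, -12)), D)), -15) = Add(Add(Pow(D, 2), Mul(Add(-12, Mul(-12, D)), D)), -15) = Add(Add(Pow(D, 2), Mul(D, Add(-12, Mul(-12, D)))), -15) = Add(-15, Pow(D, 2), Mul(D, Add(-12, Mul(-12, D)))))
Pow(Add(Function('P')(987), 650409), -1) = Pow(Add(Add(-15, Mul(-12, 987), Mul(-11, Pow(987, 2))), 650409), -1) = Pow(Add(Add(-15, -11844, Mul(-11, 974169)), 650409), -1) = Pow(Add(Add(-15, -11844, -10715859), 650409), -1) = Pow(Add(-10727718, 650409), -1) = Pow(-10077309, -1) = Rational(-1, 10077309)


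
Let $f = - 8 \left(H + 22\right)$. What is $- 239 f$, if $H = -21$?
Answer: $1912$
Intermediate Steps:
$f = -8$ ($f = - 8 \left(-21 + 22\right) = \left(-8\right) 1 = -8$)
$- 239 f = \left(-239\right) \left(-8\right) = 1912$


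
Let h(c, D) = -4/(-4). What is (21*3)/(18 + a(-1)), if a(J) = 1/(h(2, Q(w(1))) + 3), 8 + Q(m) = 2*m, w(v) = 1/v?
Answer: 252/73 ≈ 3.4521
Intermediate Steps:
Q(m) = -8 + 2*m
h(c, D) = 1 (h(c, D) = -4*(-1/4) = 1)
a(J) = 1/4 (a(J) = 1/(1 + 3) = 1/4)
(21*3)/(18 + a(-1)) = (21*3)/(18 + 1/4) = 63/(73/4) = 63*(4/73) = 252/73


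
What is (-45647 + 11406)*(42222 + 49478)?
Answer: -3139899700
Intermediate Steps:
(-45647 + 11406)*(42222 + 49478) = -34241*91700 = -3139899700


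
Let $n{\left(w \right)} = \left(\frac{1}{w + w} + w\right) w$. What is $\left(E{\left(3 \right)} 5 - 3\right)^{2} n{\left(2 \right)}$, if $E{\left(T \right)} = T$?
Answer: $648$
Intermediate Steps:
$n{\left(w \right)} = w \left(w + \frac{1}{2 w}\right)$ ($n{\left(w \right)} = \left(\frac{1}{2 w} + w\right) w = \left(w + \frac{1}{2 w}\right) w = w \left(w + \frac{1}{2 w}\right)$)
$\left(E{\left(3 \right)} 5 - 3\right)^{2} n{\left(2 \right)} = \left(3 \cdot 5 - 3\right)^{2} \left(\frac{1}{2} + 2^{2}\right) = \left(15 - 3\right)^{2} \left(\frac{1}{2} + 4\right) = 12^{2} \cdot \frac{9}{2} = 144 \cdot \frac{9}{2} = 648$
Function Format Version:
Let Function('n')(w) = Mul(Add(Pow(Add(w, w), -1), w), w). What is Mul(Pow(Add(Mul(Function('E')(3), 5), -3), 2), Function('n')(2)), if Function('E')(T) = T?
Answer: 648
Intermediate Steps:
Function('n')(w) = Mul(w, Add(w, Mul(Rational(1, 2), Pow(w, -1)))) (Function('n')(w) = Mul(Add(Pow(Mul(2, w), -1), w), w) = Mul(Add(Mul(Rational(1, 2), Pow(w, -1)), w), w) = Mul(Add(w, Mul(Rational(1, 2), Pow(w, -1))), w) = Mul(w, Add(w, Mul(Rational(1, 2), Pow(w, -1)))))
Mul(Pow(Add(Mul(Function('E')(3), 5), -3), 2), Function('n')(2)) = Mul(Pow(Add(Mul(3, 5), -3), 2), Add(Rational(1, 2), Pow(2, 2))) = Mul(Pow(Add(15, -3), 2), Add(Rational(1, 2), 4)) = Mul(Pow(12, 2), Rational(9, 2)) = Mul(144, Rational(9, 2)) = 648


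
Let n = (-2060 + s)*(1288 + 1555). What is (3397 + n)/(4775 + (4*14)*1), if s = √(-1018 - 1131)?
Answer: -5853183/4831 + 2843*I*√2149/4831 ≈ -1211.6 + 27.281*I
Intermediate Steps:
s = I*√2149 (s = √(-2149) = I*√2149 ≈ 46.357*I)
n = -5856580 + 2843*I*√2149 (n = (-2060 + I*√2149)*(1288 + 1555) = (-2060 + I*√2149)*2843 = -5856580 + 2843*I*√2149 ≈ -5.8566e+6 + 1.3179e+5*I)
(3397 + n)/(4775 + (4*14)*1) = (3397 + (-5856580 + 2843*I*√2149))/(4775 + (4*14)*1) = (-5853183 + 2843*I*√2149)/(4775 + 56*1) = (-5853183 + 2843*I*√2149)/(4775 + 56) = (-5853183 + 2843*I*√2149)/4831 = (-5853183 + 2843*I*√2149)*(1/4831) = -5853183/4831 + 2843*I*√2149/4831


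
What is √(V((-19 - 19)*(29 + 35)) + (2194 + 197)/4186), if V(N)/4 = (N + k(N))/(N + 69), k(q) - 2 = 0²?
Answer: √458351707030854/9891518 ≈ 2.1644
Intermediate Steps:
k(q) = 2 (k(q) = 2 + 0² = 2 + 0 = 2)
V(N) = 4*(2 + N)/(69 + N) (V(N) = 4*((N + 2)/(N + 69)) = 4*((2 + N)/(69 + N)) = 4*(2 + N)/(69 + N))
√(V((-19 - 19)*(29 + 35)) + (2194 + 197)/4186) = √(4*(2 + (-19 - 19)*(29 + 35))/(69 + (-19 - 19)*(29 + 35)) + (2194 + 197)/4186) = √(4*(2 - 38*64)/(69 - 38*64) + 2391*(1/4186)) = √(4*(2 - 2432)/(69 - 2432) + 2391/4186) = √(4*(-2430)/(-2363) + 2391/4186) = √(4*(-1/2363)*(-2430) + 2391/4186) = √(9720/2363 + 2391/4186) = √(46337853/9891518) = √458351707030854/9891518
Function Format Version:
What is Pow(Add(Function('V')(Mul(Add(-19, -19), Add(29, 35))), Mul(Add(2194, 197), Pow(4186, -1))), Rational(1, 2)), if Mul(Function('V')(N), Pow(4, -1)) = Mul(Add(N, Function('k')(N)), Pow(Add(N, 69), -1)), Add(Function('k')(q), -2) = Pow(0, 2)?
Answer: Mul(Rational(1, 9891518), Pow(458351707030854, Rational(1, 2))) ≈ 2.1644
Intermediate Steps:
Function('k')(q) = 2 (Function('k')(q) = Add(2, Pow(0, 2)) = Add(2, 0) = 2)
Function('V')(N) = Mul(4, Pow(Add(69, N), -1), Add(2, N)) (Function('V')(N) = Mul(4, Mul(Add(N, 2), Pow(Add(N, 69), -1))) = Mul(4, Mul(Add(2, N), Pow(Add(69, N), -1))) = Mul(4, Mul(Pow(Add(69, N), -1), Add(2, N))) = Mul(4, Pow(Add(69, N), -1), Add(2, N)))
Pow(Add(Function('V')(Mul(Add(-19, -19), Add(29, 35))), Mul(Add(2194, 197), Pow(4186, -1))), Rational(1, 2)) = Pow(Add(Mul(4, Pow(Add(69, Mul(Add(-19, -19), Add(29, 35))), -1), Add(2, Mul(Add(-19, -19), Add(29, 35)))), Mul(Add(2194, 197), Pow(4186, -1))), Rational(1, 2)) = Pow(Add(Mul(4, Pow(Add(69, Mul(-38, 64)), -1), Add(2, Mul(-38, 64))), Mul(2391, Rational(1, 4186))), Rational(1, 2)) = Pow(Add(Mul(4, Pow(Add(69, -2432), -1), Add(2, -2432)), Rational(2391, 4186)), Rational(1, 2)) = Pow(Add(Mul(4, Pow(-2363, -1), -2430), Rational(2391, 4186)), Rational(1, 2)) = Pow(Add(Mul(4, Rational(-1, 2363), -2430), Rational(2391, 4186)), Rational(1, 2)) = Pow(Add(Rational(9720, 2363), Rational(2391, 4186)), Rational(1, 2)) = Pow(Rational(46337853, 9891518), Rational(1, 2)) = Mul(Rational(1, 9891518), Pow(458351707030854, Rational(1, 2)))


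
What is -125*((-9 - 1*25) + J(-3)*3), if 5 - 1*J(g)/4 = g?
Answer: -7750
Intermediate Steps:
J(g) = 20 - 4*g
-125*((-9 - 1*25) + J(-3)*3) = -125*((-9 - 1*25) + (20 - 4*(-3))*3) = -125*((-9 - 25) + (20 + 12)*3) = -125*(-34 + 32*3) = -125*(-34 + 96) = -125*62 = -7750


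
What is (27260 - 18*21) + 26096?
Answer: 52978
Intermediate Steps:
(27260 - 18*21) + 26096 = (27260 - 378) + 26096 = 26882 + 26096 = 52978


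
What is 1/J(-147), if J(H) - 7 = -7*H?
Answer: 1/1036 ≈ 0.00096525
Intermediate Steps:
J(H) = 7 - 7*H
1/J(-147) = 1/(7 - 7*(-147)) = 1/(7 + 1029) = 1/1036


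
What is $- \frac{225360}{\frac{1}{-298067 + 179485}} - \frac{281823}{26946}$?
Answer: $\frac{240031730074699}{8982} \approx 2.6724 \cdot 10^{10}$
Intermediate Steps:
$- \frac{225360}{\frac{1}{-298067 + 179485}} - \frac{281823}{26946} = - \frac{225360}{\frac{1}{-118582}} - \frac{93941}{8982} = - \frac{225360}{- \frac{1}{118582}} - \frac{93941}{8982} = \left(-225360\right) \left(-118582\right) - \frac{93941}{8982} = 26723639520 - \frac{93941}{8982} = \frac{240031730074699}{8982}$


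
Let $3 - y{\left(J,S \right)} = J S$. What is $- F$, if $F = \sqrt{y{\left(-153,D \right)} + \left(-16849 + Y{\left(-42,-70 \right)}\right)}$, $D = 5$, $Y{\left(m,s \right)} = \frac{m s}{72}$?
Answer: $- \frac{i \sqrt{577446}}{6} \approx - 126.65 i$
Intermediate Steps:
$Y{\left(m,s \right)} = \frac{m s}{72}$ ($Y{\left(m,s \right)} = m s \frac{1}{72} = \frac{m s}{72}$)
$y{\left(J,S \right)} = 3 - J S$
$F = \frac{i \sqrt{577446}}{6}$ ($F = \sqrt{\left(3 - \left(-153\right) 5\right) - \left(16849 + \frac{7}{12} \left(-70\right)\right)} = \sqrt{\left(3 + 765\right) + \left(-16849 + \frac{245}{6}\right)} = \sqrt{768 - \frac{100849}{6}} = \sqrt{- \frac{96241}{6}} = \frac{i \sqrt{577446}}{6} \approx 126.65 i$)
$- F = - \frac{i \sqrt{577446}}{6}$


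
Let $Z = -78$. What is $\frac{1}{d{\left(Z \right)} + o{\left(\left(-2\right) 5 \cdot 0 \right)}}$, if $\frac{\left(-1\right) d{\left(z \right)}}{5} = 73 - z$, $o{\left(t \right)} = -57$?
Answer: $- \frac{1}{812} \approx -0.0012315$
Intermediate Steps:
$d{\left(z \right)} = -365 + 5 z$ ($d{\left(z \right)} = - 5 \left(73 - z\right) = -365 + 5 z$)
$\frac{1}{d{\left(Z \right)} + o{\left(\left(-2\right) 5 \cdot 0 \right)}} = \frac{1}{\left(-365 + 5 \left(-78\right)\right) - 57} = \frac{1}{\left(-365 - 390\right) - 57} = \frac{1}{-755 - 57} = \frac{1}{-812} = - \frac{1}{812}$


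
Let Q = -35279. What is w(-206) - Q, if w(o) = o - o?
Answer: 35279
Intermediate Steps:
w(o) = 0
w(-206) - Q = 0 - 1*(-35279) = 0 + 35279 = 35279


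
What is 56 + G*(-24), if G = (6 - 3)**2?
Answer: -160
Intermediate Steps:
G = 9 (G = 3**2 = 9)
56 + G*(-24) = 56 + 9*(-24) = 56 - 216 = -160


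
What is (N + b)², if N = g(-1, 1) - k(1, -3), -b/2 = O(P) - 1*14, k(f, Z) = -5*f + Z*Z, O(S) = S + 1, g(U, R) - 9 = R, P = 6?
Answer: 400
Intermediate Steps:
g(U, R) = 9 + R
O(S) = 1 + S
k(f, Z) = Z² - 5*f (k(f, Z) = -5*f + Z² = Z² - 5*f)
b = 14 (b = -2*((1 + 6) - 1*14) = -2*(7 - 14) = -2*(-7) = 14)
N = 6 (N = (9 + 1) - ((-3)² - 5*1) = 10 - (9 - 5) = 10 - 1*4 = 10 - 4 = 6)
(N + b)² = (6 + 14)² = 20² = 400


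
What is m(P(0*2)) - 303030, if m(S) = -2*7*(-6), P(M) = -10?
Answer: -302946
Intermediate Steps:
m(S) = 84 (m(S) = -14*(-6) = 84)
m(P(0*2)) - 303030 = 84 - 303030 = -302946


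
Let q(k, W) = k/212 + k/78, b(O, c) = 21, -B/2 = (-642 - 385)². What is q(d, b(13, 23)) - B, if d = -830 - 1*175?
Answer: 5813617673/2756 ≈ 2.1094e+6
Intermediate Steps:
B = -2109458 (B = -2*(-642 - 385)² = -2*(-1027)² = -2*1054729 = -2109458)
d = -1005 (d = -830 - 175 = -1005)
q(k, W) = 145*k/8268 (q(k, W) = k*(1/212) + k*(1/78) = k/212 + k/78 = 145*k/8268)
q(d, b(13, 23)) - B = (145/8268)*(-1005) - 1*(-2109458) = -48575/2756 + 2109458 = 5813617673/2756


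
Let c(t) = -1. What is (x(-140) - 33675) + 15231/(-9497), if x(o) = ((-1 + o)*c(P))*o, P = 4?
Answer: -507297486/9497 ≈ -53417.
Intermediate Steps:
x(o) = o*(1 - o) (x(o) = ((-1 + o)*(-1))*o = (1 - o)*o = o*(1 - o))
(x(-140) - 33675) + 15231/(-9497) = (-140*(1 - 1*(-140)) - 33675) + 15231/(-9497) = (-140*(1 + 140) - 33675) + 15231*(-1/9497) = (-140*141 - 33675) - 15231/9497 = (-19740 - 33675) - 15231/9497 = -53415 - 15231/9497 = -507297486/9497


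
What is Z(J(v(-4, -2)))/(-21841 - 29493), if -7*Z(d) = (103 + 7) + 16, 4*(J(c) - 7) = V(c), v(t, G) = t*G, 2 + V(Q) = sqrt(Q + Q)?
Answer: 9/25667 ≈ 0.00035064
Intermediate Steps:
V(Q) = -2 + sqrt(2)*sqrt(Q) (V(Q) = -2 + sqrt(Q + Q) = -2 + sqrt(2*Q) = -2 + sqrt(2)*sqrt(Q))
v(t, G) = G*t
J(c) = 13/2 + sqrt(2)*sqrt(c)/4 (J(c) = 7 + (-2 + sqrt(2)*sqrt(c))/4 = 7 + (-1/2 + sqrt(2)*sqrt(c)/4) = 13/2 + sqrt(2)*sqrt(c)/4)
Z(d) = -18 (Z(d) = -((103 + 7) + 16)/7 = -(110 + 16)/7 = -1/7*126 = -18)
Z(J(v(-4, -2)))/(-21841 - 29493) = -18/(-21841 - 29493) = -18/(-51334) = -18*(-1/51334) = 9/25667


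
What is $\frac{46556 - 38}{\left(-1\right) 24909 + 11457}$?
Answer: $- \frac{7753}{2242} \approx -3.4581$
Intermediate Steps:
$\frac{46556 - 38}{\left(-1\right) 24909 + 11457} = \frac{46518}{-24909 + 11457} = \frac{46518}{-13452} = 46518 \left(- \frac{1}{13452}\right) = - \frac{7753}{2242}$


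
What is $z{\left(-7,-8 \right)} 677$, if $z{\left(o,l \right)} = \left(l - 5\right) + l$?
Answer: $-14217$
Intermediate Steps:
$z{\left(o,l \right)} = -5 + 2 l$ ($z{\left(o,l \right)} = \left(-5 + l\right) + l = -5 + 2 l$)
$z{\left(-7,-8 \right)} 677 = \left(-5 + 2 \left(-8\right)\right) 677 = \left(-5 - 16\right) 677 = \left(-21\right) 677 = -14217$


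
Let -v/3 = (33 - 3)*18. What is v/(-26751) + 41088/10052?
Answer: 92952444/22408421 ≈ 4.1481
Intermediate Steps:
v = -1620 (v = -3*(33 - 3)*18 = -90*18 = -3*540 = -1620)
v/(-26751) + 41088/10052 = -1620/(-26751) + 41088/10052 = -1620*(-1/26751) + 41088*(1/10052) = 540/8917 + 10272/2513 = 92952444/22408421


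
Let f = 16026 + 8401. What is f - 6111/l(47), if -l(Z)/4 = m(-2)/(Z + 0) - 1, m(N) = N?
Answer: 642925/28 ≈ 22962.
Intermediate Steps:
l(Z) = 4 + 8/Z (l(Z) = -4*(-2/(Z + 0) - 1) = -4*(-2/Z - 1) = -4*(-1 - 2/Z) = 4 + 8/Z)
f = 24427
f - 6111/l(47) = 24427 - 6111/(4 + 8/47) = 24427 - 6111/196/47 = 24427 - 6111*47/196 = 24427 - 1*41031/28 = 24427 - 41031/28 = 642925/28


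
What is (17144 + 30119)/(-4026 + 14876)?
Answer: 47263/10850 ≈ 4.3560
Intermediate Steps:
(17144 + 30119)/(-4026 + 14876) = 47263/10850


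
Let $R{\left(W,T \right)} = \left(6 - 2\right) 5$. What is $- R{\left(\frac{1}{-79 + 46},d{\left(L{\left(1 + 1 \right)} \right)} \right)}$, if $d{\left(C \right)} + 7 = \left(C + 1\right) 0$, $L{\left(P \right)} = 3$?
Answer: $-20$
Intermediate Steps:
$d{\left(C \right)} = -7$ ($d{\left(C \right)} = -7 + \left(C + 1\right) 0 = -7 + \left(1 + C\right) 0 = -7 + 0 = -7$)
$R{\left(W,T \right)} = 20$ ($R{\left(W,T \right)} = 4 \cdot 5 = 20$)
$- R{\left(\frac{1}{-79 + 46},d{\left(L{\left(1 + 1 \right)} \right)} \right)} = \left(-1\right) 20 = -20$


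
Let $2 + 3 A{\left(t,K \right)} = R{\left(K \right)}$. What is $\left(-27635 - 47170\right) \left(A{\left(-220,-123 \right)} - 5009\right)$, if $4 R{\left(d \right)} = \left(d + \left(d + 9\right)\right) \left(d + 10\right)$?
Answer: $\frac{831208225}{4} \approx 2.078 \cdot 10^{8}$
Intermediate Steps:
$R{\left(d \right)} = \frac{\left(9 + 2 d\right) \left(10 + d\right)}{4}$ ($R{\left(d \right)} = \frac{\left(d + \left(d + 9\right)\right) \left(d + 10\right)}{4} = \frac{\left(d + \left(9 + d\right)\right) \left(10 + d\right)}{4} = \frac{\left(9 + 2 d\right) \left(10 + d\right)}{4}$)
$A{\left(t,K \right)} = \frac{41}{6} + \frac{K^{2}}{6} + \frac{29 K}{12}$ ($A{\left(t,K \right)} = - \frac{2}{3} + \frac{\frac{45}{2} + \frac{K^{2}}{2} + \frac{29 K}{4}}{3} = - \frac{2}{3} + \left(\frac{15}{2} + \frac{K^{2}}{6} + \frac{29 K}{12}\right) = \frac{41}{6} + \frac{K^{2}}{6} + \frac{29 K}{12}$)
$\left(-27635 - 47170\right) \left(A{\left(-220,-123 \right)} - 5009\right) = \left(-27635 - 47170\right) \left(\left(\frac{41}{6} + \frac{\left(-123\right)^{2}}{6} + \frac{29}{12} \left(-123\right)\right) - 5009\right) = - 74805 \left(\left(\frac{41}{6} + \frac{1}{6} \cdot 15129 - \frac{1189}{4}\right) - 5009\right) = - 74805 \left(\left(\frac{41}{6} + \frac{5043}{2} - \frac{1189}{4}\right) - 5009\right) = - 74805 \left(\frac{26773}{12} - 5009\right) = \left(-74805\right) \left(- \frac{33335}{12}\right) = \frac{831208225}{4}$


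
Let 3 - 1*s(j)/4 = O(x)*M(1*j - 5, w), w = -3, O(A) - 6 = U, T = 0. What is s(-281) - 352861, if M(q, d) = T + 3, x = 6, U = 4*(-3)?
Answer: -352777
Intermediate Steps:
U = -12
O(A) = -6 (O(A) = 6 - 12 = -6)
M(q, d) = 3 (M(q, d) = 0 + 3 = 3)
s(j) = 84 (s(j) = 12 - (-24)*3 = 12 - 4*(-18) = 12 + 72 = 84)
s(-281) - 352861 = 84 - 352861 = -352777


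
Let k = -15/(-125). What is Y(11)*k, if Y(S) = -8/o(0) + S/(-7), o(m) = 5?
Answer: -333/875 ≈ -0.38057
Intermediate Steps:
k = 3/25 (k = -15*(-1/125) = 3/25 ≈ 0.12000)
Y(S) = -8/5 - S/7 (Y(S) = -8/5 + S/(-7) = -8*⅕ + S*(-⅐) = -8/5 - S/7)
Y(11)*k = (-8/5 - ⅐*11)*(3/25) = (-8/5 - 11/7)*(3/25) = -111/35*3/25 = -333/875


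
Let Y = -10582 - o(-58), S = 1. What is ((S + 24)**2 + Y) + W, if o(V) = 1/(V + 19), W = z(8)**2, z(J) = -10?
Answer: -384422/39 ≈ -9857.0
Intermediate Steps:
W = 100 (W = (-10)**2 = 100)
o(V) = 1/(19 + V)
Y = -412697/39 (Y = -10582 - 1/(19 - 58) = -10582 - 1/(-39) = -10582 - 1*(-1/39) = -10582 + 1/39 = -412697/39 ≈ -10582.)
((S + 24)**2 + Y) + W = ((1 + 24)**2 - 412697/39) + 100 = (25**2 - 412697/39) + 100 = (625 - 412697/39) + 100 = -388322/39 + 100 = -384422/39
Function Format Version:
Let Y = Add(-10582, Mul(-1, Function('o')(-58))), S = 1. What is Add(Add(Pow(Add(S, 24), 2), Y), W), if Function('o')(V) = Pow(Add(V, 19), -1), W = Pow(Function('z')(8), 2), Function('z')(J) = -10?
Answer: Rational(-384422, 39) ≈ -9857.0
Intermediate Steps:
W = 100 (W = Pow(-10, 2) = 100)
Function('o')(V) = Pow(Add(19, V), -1)
Y = Rational(-412697, 39) (Y = Add(-10582, Mul(-1, Pow(Add(19, -58), -1))) = Add(-10582, Mul(-1, Pow(-39, -1))) = Add(-10582, Mul(-1, Rational(-1, 39))) = Add(-10582, Rational(1, 39)) = Rational(-412697, 39) ≈ -10582.)
Add(Add(Pow(Add(S, 24), 2), Y), W) = Add(Add(Pow(Add(1, 24), 2), Rational(-412697, 39)), 100) = Add(Add(Pow(25, 2), Rational(-412697, 39)), 100) = Add(Add(625, Rational(-412697, 39)), 100) = Add(Rational(-388322, 39), 100) = Rational(-384422, 39)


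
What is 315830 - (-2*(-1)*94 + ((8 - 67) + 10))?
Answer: 315691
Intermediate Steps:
315830 - (-2*(-1)*94 + ((8 - 67) + 10)) = 315830 - (2*94 + (-59 + 10)) = 315830 - (188 - 49) = 315830 - 1*139 = 315830 - 139 = 315691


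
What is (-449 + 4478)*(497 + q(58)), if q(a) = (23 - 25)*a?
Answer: 1535049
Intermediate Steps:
q(a) = -2*a
(-449 + 4478)*(497 + q(58)) = (-449 + 4478)*(497 - 2*58) = 4029*(497 - 116) = 4029*381 = 1535049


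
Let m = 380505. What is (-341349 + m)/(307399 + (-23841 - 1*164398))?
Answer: 3263/9930 ≈ 0.32860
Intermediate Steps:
(-341349 + m)/(307399 + (-23841 - 1*164398)) = (-341349 + 380505)/(307399 + (-23841 - 1*164398)) = 39156/(307399 + (-23841 - 164398)) = 39156/(307399 - 188239) = 39156/119160 = 39156*(1/119160) = 3263/9930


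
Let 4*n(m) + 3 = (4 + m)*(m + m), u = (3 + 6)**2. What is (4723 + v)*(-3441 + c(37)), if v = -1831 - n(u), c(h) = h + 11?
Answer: 7461207/4 ≈ 1.8653e+6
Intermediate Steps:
u = 81 (u = 9**2 = 81)
n(m) = -3/4 + m*(4 + m)/2 (n(m) = -3/4 + ((4 + m)*(m + m))/4 = -3/4 + ((4 + m)*(2*m))/4 = -3/4 + (2*m*(4 + m))/4 = -3/4 + m*(4 + m)/2)
c(h) = 11 + h
v = -21091/4 (v = -1831 - (-3/4 + (1/2)*81**2 + 2*81) = -1831 - (-3/4 + (1/2)*6561 + 162) = -1831 - (-3/4 + 6561/2 + 162) = -1831 - 1*13767/4 = -1831 - 13767/4 = -21091/4 ≈ -5272.8)
(4723 + v)*(-3441 + c(37)) = (4723 - 21091/4)*(-3441 + (11 + 37)) = -2199*(-3441 + 48)/4 = -2199/4*(-3393) = 7461207/4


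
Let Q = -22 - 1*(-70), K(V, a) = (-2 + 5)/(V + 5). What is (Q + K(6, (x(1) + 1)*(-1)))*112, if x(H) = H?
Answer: 59472/11 ≈ 5406.5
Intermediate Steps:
K(V, a) = 3/(5 + V)
Q = 48 (Q = -22 + 70 = 48)
(Q + K(6, (x(1) + 1)*(-1)))*112 = (48 + 3/(5 + 6))*112 = (48 + 3/11)*112 = (531/11)*112 = 59472/11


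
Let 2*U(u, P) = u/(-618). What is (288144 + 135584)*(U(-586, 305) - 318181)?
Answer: -41659997343160/309 ≈ -1.3482e+11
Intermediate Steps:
U(u, P) = -u/1236 (U(u, P) = (u/(-618))/2 = (u*(-1/618))/2 = (-u/618)/2 = -u/1236)
(288144 + 135584)*(U(-586, 305) - 318181) = (288144 + 135584)*(-1/1236*(-586) - 318181) = 423728*(293/618 - 318181) = 423728*(-196635565/618) = -41659997343160/309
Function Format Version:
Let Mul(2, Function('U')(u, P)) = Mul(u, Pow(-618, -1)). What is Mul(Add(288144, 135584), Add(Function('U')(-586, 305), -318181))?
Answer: Rational(-41659997343160, 309) ≈ -1.3482e+11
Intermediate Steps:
Function('U')(u, P) = Mul(Rational(-1, 1236), u) (Function('U')(u, P) = Mul(Rational(1, 2), Mul(u, Pow(-618, -1))) = Mul(Rational(1, 2), Mul(u, Rational(-1, 618))) = Mul(Rational(1, 2), Mul(Rational(-1, 618), u)) = Mul(Rational(-1, 1236), u))
Mul(Add(288144, 135584), Add(Function('U')(-586, 305), -318181)) = Mul(Add(288144, 135584), Add(Mul(Rational(-1, 1236), -586), -318181)) = Mul(423728, Add(Rational(293, 618), -318181)) = Mul(423728, Rational(-196635565, 618)) = Rational(-41659997343160, 309)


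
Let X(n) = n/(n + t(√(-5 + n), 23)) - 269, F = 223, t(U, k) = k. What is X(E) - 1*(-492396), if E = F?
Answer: 121063465/246 ≈ 4.9213e+5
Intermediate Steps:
E = 223
X(n) = -269 + n/(23 + n) (X(n) = n/(n + 23) - 269 = n/(23 + n) - 269 = -269 + n/(23 + n))
X(E) - 1*(-492396) = (-6187 - 268*223)/(23 + 223) - 1*(-492396) = (-6187 - 59764)/246 + 492396 = (1/246)*(-65951) + 492396 = -65951/246 + 492396 = 121063465/246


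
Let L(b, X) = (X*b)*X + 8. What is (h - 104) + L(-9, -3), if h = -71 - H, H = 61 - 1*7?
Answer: -302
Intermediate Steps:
H = 54 (H = 61 - 7 = 54)
L(b, X) = 8 + b*X² (L(b, X) = b*X² + 8 = 8 + b*X²)
h = -125 (h = -71 - 1*54 = -71 - 54 = -125)
(h - 104) + L(-9, -3) = (-125 - 104) + (8 - 9*(-3)²) = -229 + (8 - 9*9) = -229 + (8 - 81) = -229 - 73 = -302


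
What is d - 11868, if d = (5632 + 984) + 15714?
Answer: 10462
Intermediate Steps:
d = 22330 (d = 6616 + 15714 = 22330)
d - 11868 = 22330 - 11868 = 10462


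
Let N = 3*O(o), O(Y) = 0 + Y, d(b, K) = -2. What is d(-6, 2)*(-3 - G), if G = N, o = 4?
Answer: 30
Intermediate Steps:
O(Y) = Y
N = 12 (N = 3*4 = 12)
G = 12
d(-6, 2)*(-3 - G) = -2*(-3 - 1*12) = -2*(-3 - 12) = -2*(-15) = 30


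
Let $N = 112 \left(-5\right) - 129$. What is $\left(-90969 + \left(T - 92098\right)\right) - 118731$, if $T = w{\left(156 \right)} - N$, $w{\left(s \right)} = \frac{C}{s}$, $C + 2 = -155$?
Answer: $- \frac{46973161}{156} \approx -3.0111 \cdot 10^{5}$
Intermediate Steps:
$C = -157$ ($C = -2 - 155 = -157$)
$w{\left(s \right)} = - \frac{157}{s}$
$N = -689$ ($N = -560 - 129 = -689$)
$T = \frac{107327}{156}$ ($T = - \frac{157}{156} - -689 = \left(-157\right) \frac{1}{156} + 689 = - \frac{157}{156} + 689 = \frac{107327}{156} \approx 687.99$)
$\left(-90969 + \left(T - 92098\right)\right) - 118731 = \left(-90969 + \left(\frac{107327}{156} - 92098\right)\right) - 118731 = \left(-90969 - \frac{14259961}{156}\right) - 118731 = - \frac{28451125}{156} - 118731 = - \frac{46973161}{156}$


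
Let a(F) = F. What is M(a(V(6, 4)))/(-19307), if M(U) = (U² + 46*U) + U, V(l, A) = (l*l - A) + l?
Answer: -3230/19307 ≈ -0.16730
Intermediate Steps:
V(l, A) = l + l² - A (V(l, A) = (l² - A) + l = l + l² - A)
M(U) = U² + 47*U
M(a(V(6, 4)))/(-19307) = ((6 + 6² - 1*4)*(47 + (6 + 6² - 1*4)))/(-19307) = ((6 + 36 - 4)*(47 + (6 + 36 - 4)))*(-1/19307) = (38*(47 + 38))*(-1/19307) = (38*85)*(-1/19307) = 3230*(-1/19307) = -3230/19307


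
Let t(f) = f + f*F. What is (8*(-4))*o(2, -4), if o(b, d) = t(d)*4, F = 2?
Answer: 1536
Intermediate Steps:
t(f) = 3*f (t(f) = f + f*2 = f + 2*f = 3*f)
o(b, d) = 12*d (o(b, d) = (3*d)*4 = 12*d)
(8*(-4))*o(2, -4) = (8*(-4))*(12*(-4)) = -32*(-48) = 1536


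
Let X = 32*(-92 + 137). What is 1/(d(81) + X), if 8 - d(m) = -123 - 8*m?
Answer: 1/2219 ≈ 0.00045065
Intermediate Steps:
X = 1440 (X = 32*45 = 1440)
d(m) = 131 + 8*m (d(m) = 8 - (-123 - 8*m) = 8 + (123 + 8*m) = 131 + 8*m)
1/(d(81) + X) = 1/((131 + 8*81) + 1440) = 1/((131 + 648) + 1440) = 1/(779 + 1440) = 1/2219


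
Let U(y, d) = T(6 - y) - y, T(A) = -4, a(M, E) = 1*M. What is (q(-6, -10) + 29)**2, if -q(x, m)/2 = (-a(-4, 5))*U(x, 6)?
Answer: 169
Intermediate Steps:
a(M, E) = M
U(y, d) = -4 - y
q(x, m) = 32 + 8*x (q(x, m) = -2*(-1*(-4))*(-4 - x) = -8*(-4 - x) = -2*(-16 - 4*x) = 32 + 8*x)
(q(-6, -10) + 29)**2 = ((32 + 8*(-6)) + 29)**2 = ((32 - 48) + 29)**2 = (-16 + 29)**2 = 13**2 = 169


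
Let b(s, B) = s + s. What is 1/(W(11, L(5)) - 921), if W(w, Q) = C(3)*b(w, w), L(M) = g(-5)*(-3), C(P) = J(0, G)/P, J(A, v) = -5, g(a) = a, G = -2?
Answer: -3/2873 ≈ -0.0010442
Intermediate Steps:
b(s, B) = 2*s
C(P) = -5/P
L(M) = 15 (L(M) = -5*(-3) = 15)
W(w, Q) = -10*w/3 (W(w, Q) = (-5/3)*(2*w) = (-5*⅓)*(2*w) = -10*w/3)
1/(W(11, L(5)) - 921) = 1/(-10/3*11 - 921) = 1/(-110/3 - 921) = 1/(-2873/3) = -3/2873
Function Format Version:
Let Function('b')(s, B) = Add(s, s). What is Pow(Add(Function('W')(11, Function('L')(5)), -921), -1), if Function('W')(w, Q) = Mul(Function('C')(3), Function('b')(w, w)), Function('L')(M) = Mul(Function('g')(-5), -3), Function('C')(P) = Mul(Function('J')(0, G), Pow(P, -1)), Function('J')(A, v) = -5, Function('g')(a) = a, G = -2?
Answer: Rational(-3, 2873) ≈ -0.0010442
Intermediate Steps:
Function('b')(s, B) = Mul(2, s)
Function('C')(P) = Mul(-5, Pow(P, -1))
Function('L')(M) = 15 (Function('L')(M) = Mul(-5, -3) = 15)
Function('W')(w, Q) = Mul(Rational(-10, 3), w) (Function('W')(w, Q) = Mul(Mul(-5, Pow(3, -1)), Mul(2, w)) = Mul(Mul(-5, Rational(1, 3)), Mul(2, w)) = Mul(Rational(-5, 3), Mul(2, w)) = Mul(Rational(-10, 3), w))
Pow(Add(Function('W')(11, Function('L')(5)), -921), -1) = Pow(Add(Mul(Rational(-10, 3), 11), -921), -1) = Pow(Add(Rational(-110, 3), -921), -1) = Pow(Rational(-2873, 3), -1) = Rational(-3, 2873)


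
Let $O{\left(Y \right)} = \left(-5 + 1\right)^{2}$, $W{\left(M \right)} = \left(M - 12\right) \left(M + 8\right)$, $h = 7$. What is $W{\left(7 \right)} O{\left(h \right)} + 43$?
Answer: $-1157$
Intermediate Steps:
$W{\left(M \right)} = \left(-12 + M\right) \left(8 + M\right)$
$O{\left(Y \right)} = 16$ ($O{\left(Y \right)} = \left(-4\right)^{2} = 16$)
$W{\left(7 \right)} O{\left(h \right)} + 43 = \left(-96 + 7^{2} - 28\right) 16 + 43 = \left(-96 + 49 - 28\right) 16 + 43 = \left(-75\right) 16 + 43 = -1200 + 43 = -1157$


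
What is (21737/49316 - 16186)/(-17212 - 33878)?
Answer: 266069013/839851480 ≈ 0.31680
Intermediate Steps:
(21737/49316 - 16186)/(-17212 - 33878) = (21737*(1/49316) - 16186)/(-51090) = (21737/49316 - 16186)*(-1/51090) = -798207039/49316*(-1/51090) = 266069013/839851480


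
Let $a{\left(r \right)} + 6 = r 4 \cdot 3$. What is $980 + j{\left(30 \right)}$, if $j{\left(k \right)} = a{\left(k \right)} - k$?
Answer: $1304$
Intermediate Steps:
$a{\left(r \right)} = -6 + 12 r$ ($a{\left(r \right)} = -6 + r 4 \cdot 3 = -6 + 4 r 3 = -6 + 12 r$)
$j{\left(k \right)} = -6 + 11 k$ ($j{\left(k \right)} = \left(-6 + 12 k\right) - k = -6 + 11 k$)
$980 + j{\left(30 \right)} = 980 + \left(-6 + 11 \cdot 30\right) = 980 + \left(-6 + 330\right) = 980 + 324 = 1304$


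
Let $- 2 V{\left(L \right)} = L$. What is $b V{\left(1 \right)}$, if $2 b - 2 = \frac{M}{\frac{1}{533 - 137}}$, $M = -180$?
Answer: $\frac{35639}{2} \approx 17820.0$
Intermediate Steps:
$V{\left(L \right)} = - \frac{L}{2}$
$b = -35639$ ($b = 1 + \frac{\left(-180\right) \frac{1}{\frac{1}{533 - 137}}}{2} = 1 + \frac{\left(-180\right) \frac{1}{\frac{1}{396}}}{2} = 1 + \frac{\left(-180\right) 396}{2} = 1 + \frac{1}{2} \left(-71280\right) = 1 - 35640 = -35639$)
$b V{\left(1 \right)} = - 35639 \left(\left(- \frac{1}{2}\right) 1\right) = \left(-35639\right) \left(- \frac{1}{2}\right) = \frac{35639}{2}$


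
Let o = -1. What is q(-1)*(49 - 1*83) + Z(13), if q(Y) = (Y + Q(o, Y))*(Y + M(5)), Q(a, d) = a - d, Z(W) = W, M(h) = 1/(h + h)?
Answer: -88/5 ≈ -17.600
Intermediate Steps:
M(h) = 1/(2*h)
q(Y) = -⅒ - Y (q(Y) = (Y + (-1 - Y))*(Y + (½)/5) = -(Y + (½)*(⅕)) = -(Y + ⅒) = -(⅒ + Y) = -⅒ - Y)
q(-1)*(49 - 1*83) + Z(13) = (-⅒ - 1*(-1))*(49 - 1*83) + 13 = (-⅒ + 1)*(49 - 83) + 13 = (9/10)*(-34) + 13 = -153/5 + 13 = -88/5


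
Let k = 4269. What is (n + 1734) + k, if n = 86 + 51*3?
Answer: 6242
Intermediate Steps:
n = 239 (n = 86 + 153 = 239)
(n + 1734) + k = (239 + 1734) + 4269 = 1973 + 4269 = 6242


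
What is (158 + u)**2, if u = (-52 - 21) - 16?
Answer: 4761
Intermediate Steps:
u = -89 (u = -73 - 16 = -89)
(158 + u)**2 = (158 - 89)**2 = 69**2 = 4761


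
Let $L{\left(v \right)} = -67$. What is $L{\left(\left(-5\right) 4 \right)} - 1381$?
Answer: $-1448$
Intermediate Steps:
$L{\left(\left(-5\right) 4 \right)} - 1381 = -67 - 1381 = -1448$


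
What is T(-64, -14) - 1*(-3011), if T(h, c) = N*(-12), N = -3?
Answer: 3047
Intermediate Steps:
T(h, c) = 36 (T(h, c) = -3*(-12) = 36)
T(-64, -14) - 1*(-3011) = 36 - 1*(-3011) = 36 + 3011 = 3047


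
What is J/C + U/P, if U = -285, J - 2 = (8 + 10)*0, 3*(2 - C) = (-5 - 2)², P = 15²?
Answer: -907/645 ≈ -1.4062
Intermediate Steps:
P = 225
C = -43/3 (C = 2 - (-5 - 2)²/3 = 2 - ⅓*(-7)² = 2 - ⅓*49 = 2 - 49/3 = -43/3 ≈ -14.333)
J = 2 (J = 2 + (8 + 10)*0 = 2 + 18*0 = 2 + 0 = 2)
J/C + U/P = 2/(-43/3) - 285/225 = 2*(-3/43) - 285*1/225 = -6/43 - 19/15 = -907/645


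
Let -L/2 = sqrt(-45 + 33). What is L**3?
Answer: 192*I*sqrt(3) ≈ 332.55*I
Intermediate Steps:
L = -4*I*sqrt(3) (L = -2*sqrt(-45 + 33) = -4*I*sqrt(3) ≈ -6.9282*I)
L**3 = (-4*I*sqrt(3))**3 = 192*I*sqrt(3)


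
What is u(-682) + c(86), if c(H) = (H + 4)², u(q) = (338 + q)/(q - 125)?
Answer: 6537044/807 ≈ 8100.4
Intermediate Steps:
u(q) = (338 + q)/(-125 + q)
c(H) = (4 + H)²
u(-682) + c(86) = (338 - 682)/(-125 - 682) + (4 + 86)² = -344/(-807) + 90² = -1/807*(-344) + 8100 = 344/807 + 8100 = 6537044/807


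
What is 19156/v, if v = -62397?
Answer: -19156/62397 ≈ -0.30700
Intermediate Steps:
19156/v = 19156/(-62397) = 19156*(-1/62397) = -19156/62397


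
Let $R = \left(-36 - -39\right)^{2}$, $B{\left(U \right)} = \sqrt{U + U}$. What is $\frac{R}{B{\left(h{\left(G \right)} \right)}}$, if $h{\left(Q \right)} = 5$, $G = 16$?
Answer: $\frac{9 \sqrt{10}}{10} \approx 2.8461$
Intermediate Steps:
$B{\left(U \right)} = \sqrt{2} \sqrt{U}$ ($B{\left(U \right)} = \sqrt{2 U} = \sqrt{2} \sqrt{U}$)
$R = 9$ ($R = \left(-36 + \left(-124 + 163\right)\right)^{2} = \left(-36 + 39\right)^{2} = 3^{2} = 9$)
$\frac{R}{B{\left(h{\left(G \right)} \right)}} = \frac{9}{\sqrt{2} \sqrt{5}} = \frac{9}{\sqrt{10}} = 9 \frac{\sqrt{10}}{10} = \frac{9 \sqrt{10}}{10}$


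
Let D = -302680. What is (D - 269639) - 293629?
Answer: -865948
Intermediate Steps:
(D - 269639) - 293629 = (-302680 - 269639) - 293629 = -572319 - 293629 = -865948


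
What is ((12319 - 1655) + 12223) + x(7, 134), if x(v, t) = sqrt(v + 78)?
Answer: 22887 + sqrt(85) ≈ 22896.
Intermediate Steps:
x(v, t) = sqrt(78 + v)
((12319 - 1655) + 12223) + x(7, 134) = ((12319 - 1655) + 12223) + sqrt(78 + 7) = (10664 + 12223) + sqrt(85) = 22887 + sqrt(85)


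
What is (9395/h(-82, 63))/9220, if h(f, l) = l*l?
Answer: 1879/7318836 ≈ 0.00025673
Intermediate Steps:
h(f, l) = l²
(9395/h(-82, 63))/9220 = (9395/(63²))/9220 = (9395/3969)*(1/9220) = 1879/7318836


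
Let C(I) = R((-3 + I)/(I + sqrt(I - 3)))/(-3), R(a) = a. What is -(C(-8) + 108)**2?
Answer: (-5506825*I - 1672488*sqrt(11))/(9*(16*sqrt(11) + 53*I)) ≈ -11580.0 + 34.897*I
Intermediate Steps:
C(I) = -(-3 + I)/(3*(I + sqrt(-3 + I))) (C(I) = ((-3 + I)/(I + sqrt(I - 3)))/(-3) = ((-3 + I)/(I + sqrt(-3 + I)))*(-1/3) = -(-3 + I)/(3*(I + sqrt(-3 + I))))
-(C(-8) + 108)**2 = -((1 - 1/3*(-8))/(-8 + sqrt(-3 - 8)) + 108)**2 = -((1 + 8/3)/(-8 + sqrt(-11)) + 108)**2 = -((11/3)/(-8 + I*sqrt(11)) + 108)**2 = -(11/(3*(-8 + I*sqrt(11))) + 108)**2 = -(108 + 11/(3*(-8 + I*sqrt(11))))**2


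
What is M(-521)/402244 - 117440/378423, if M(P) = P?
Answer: -47436693743/152218381212 ≈ -0.31164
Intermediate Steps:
M(-521)/402244 - 117440/378423 = -521/402244 - 117440/378423 = -47436693743/152218381212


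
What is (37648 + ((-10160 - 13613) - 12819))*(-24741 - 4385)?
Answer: -30757056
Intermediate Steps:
(37648 + ((-10160 - 13613) - 12819))*(-24741 - 4385) = (37648 + (-23773 - 12819))*(-29126) = (37648 - 36592)*(-29126) = 1056*(-29126) = -30757056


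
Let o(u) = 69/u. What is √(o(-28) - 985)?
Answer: I*√193543/14 ≈ 31.424*I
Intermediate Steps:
√(o(-28) - 985) = √(69/(-28) - 985) = √(69*(-1/28) - 985) = √(-69/28 - 985) = √(-27649/28) = I*√193543/14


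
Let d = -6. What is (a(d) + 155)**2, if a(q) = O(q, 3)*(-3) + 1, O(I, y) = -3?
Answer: 27225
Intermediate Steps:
a(q) = 10 (a(q) = -3*(-3) + 1 = 9 + 1 = 10)
(a(d) + 155)**2 = (10 + 155)**2 = 165**2 = 27225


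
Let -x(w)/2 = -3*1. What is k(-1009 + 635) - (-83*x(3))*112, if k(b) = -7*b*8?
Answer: 76720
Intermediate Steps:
x(w) = 6 (x(w) = -(-6) = -2*(-3) = 6)
k(b) = -56*b
k(-1009 + 635) - (-83*x(3))*112 = -56*(-1009 + 635) - (-83*6)*112 = -56*(-374) - (-498)*112 = 20944 - 1*(-55776) = 20944 + 55776 = 76720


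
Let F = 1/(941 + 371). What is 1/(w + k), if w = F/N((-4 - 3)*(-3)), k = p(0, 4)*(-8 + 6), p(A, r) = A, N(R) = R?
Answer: 27552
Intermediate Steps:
F = 1/1312 ≈ 0.00076220
k = 0 (k = 0*(-8 + 6) = 0*(-2) = 0)
w = 1/27552 (w = 1/(1312*(((-4 - 3)*(-3)))) = 1/(1312*((-7*(-3)))) = (1/1312)/21 = (1/1312)*(1/21) = 1/27552 ≈ 3.6295e-5)
1/(w + k) = 1/(1/27552 + 0) = 1/(1/27552) = 27552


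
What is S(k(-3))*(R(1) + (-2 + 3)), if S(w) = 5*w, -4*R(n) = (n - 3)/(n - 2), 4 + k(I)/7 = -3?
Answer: -245/2 ≈ -122.50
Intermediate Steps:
k(I) = -49 (k(I) = -28 + 7*(-3) = -28 - 21 = -49)
R(n) = -(-3 + n)/(4*(-2 + n)) (R(n) = -(n - 3)/(4*(n - 2)) = -(-3 + n)/(4*(-2 + n)))
S(k(-3))*(R(1) + (-2 + 3)) = (5*(-49))*((3 - 1*1)/(4*(-2 + 1)) + (-2 + 3)) = -245*((¼)*(3 - 1)/(-1) + 1) = -245*((¼)*(-1)*2 + 1) = -245*(-½ + 1) = -245*½ = -245/2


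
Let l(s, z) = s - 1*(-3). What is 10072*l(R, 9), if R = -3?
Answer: 0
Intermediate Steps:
l(s, z) = 3 + s (l(s, z) = s + 3 = 3 + s)
10072*l(R, 9) = 10072*(3 - 3) = 10072*0 = 0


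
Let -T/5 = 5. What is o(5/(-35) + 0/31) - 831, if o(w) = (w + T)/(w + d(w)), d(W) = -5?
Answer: -7435/9 ≈ -826.11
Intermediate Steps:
T = -25 (T = -5*5 = -25)
o(w) = (-25 + w)/(-5 + w) (o(w) = (w - 25)/(w - 5) = (-25 + w)/(-5 + w))
o(5/(-35) + 0/31) - 831 = (-25 + (5/(-35) + 0/31))/(-5 + (5/(-35) + 0/31)) - 831 = (-25 + (5*(-1/35) + 0*(1/31)))/(-5 + (5*(-1/35) + 0*(1/31))) - 831 = (-25 + (-⅐ + 0))/(-5 + (-⅐ + 0)) - 831 = (-25 - ⅐)/(-5 - ⅐) - 831 = -176/7/(-36/7) - 831 = -7/36*(-176/7) - 831 = 44/9 - 831 = -7435/9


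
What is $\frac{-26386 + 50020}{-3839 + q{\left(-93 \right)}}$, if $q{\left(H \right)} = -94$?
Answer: $- \frac{2626}{437} \approx -6.0092$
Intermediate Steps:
$\frac{-26386 + 50020}{-3839 + q{\left(-93 \right)}} = \frac{-26386 + 50020}{-3839 - 94} = \frac{23634}{-3933} = 23634 \left(- \frac{1}{3933}\right) = - \frac{2626}{437}$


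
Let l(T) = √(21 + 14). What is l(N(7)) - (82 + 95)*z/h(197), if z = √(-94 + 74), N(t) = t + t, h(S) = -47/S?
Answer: √35 + 69738*I*√5/47 ≈ 5.9161 + 3317.8*I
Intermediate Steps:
N(t) = 2*t
l(T) = √35
z = 2*I*√5 (z = √(-20) = 2*I*√5 ≈ 4.4721*I)
l(N(7)) - (82 + 95)*z/h(197) = √35 - (82 + 95)*(2*I*√5)/((-47/197)) = √35 - 177*(2*I*√5)/((-47*1/197)) = √35 - 354*I*√5/(-47/197) = √35 - 354*I*√5*(-197)/47 = √35 - (-69738)*I*√5/47 = √35 + 69738*I*√5/47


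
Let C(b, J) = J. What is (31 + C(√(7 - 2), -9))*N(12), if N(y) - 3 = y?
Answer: 330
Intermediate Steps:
N(y) = 3 + y
(31 + C(√(7 - 2), -9))*N(12) = (31 - 9)*(3 + 12) = 22*15 = 330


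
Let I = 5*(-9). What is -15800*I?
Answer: 711000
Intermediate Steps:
I = -45
-15800*I = -15800*(-45) = 711000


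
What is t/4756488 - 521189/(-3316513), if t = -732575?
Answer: 49434713257/15774954286344 ≈ 0.0031337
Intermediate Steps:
t/4756488 - 521189/(-3316513) = -732575/4756488 - 521189/(-3316513) = -732575*1/4756488 - 521189*(-1/3316513) = -732575/4756488 + 521189/3316513 = 49434713257/15774954286344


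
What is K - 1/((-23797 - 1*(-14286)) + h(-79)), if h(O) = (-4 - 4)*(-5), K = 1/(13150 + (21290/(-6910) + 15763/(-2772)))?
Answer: 357955751/1970234125629 ≈ 0.00018168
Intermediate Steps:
K = 174132/2288309089 (K = 1/(13150 + (21290*(-1/6910) + 15763*(-1/2772))) = 1/(13150 + (-2129/691 - 1433/252)) = 1/(13150 - 1526711/174132) = 1/(2288309089/174132) = 174132/2288309089 ≈ 7.6096e-5)
h(O) = 40 (h(O) = -8*(-5) = 40)
K - 1/((-23797 - 1*(-14286)) + h(-79)) = 174132/2288309089 - 1/((-23797 - 1*(-14286)) + 40) = 174132/2288309089 - 1/((-23797 + 14286) + 40) = 174132/2288309089 - 1/(-9511 + 40) = 174132/2288309089 - 1/(-9471) = 174132/2288309089 - 1*(-1/9471) = 174132/2288309089 + 1/9471 = 357955751/1970234125629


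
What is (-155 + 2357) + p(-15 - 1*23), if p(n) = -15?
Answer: 2187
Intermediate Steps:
(-155 + 2357) + p(-15 - 1*23) = (-155 + 2357) - 15 = 2202 - 15 = 2187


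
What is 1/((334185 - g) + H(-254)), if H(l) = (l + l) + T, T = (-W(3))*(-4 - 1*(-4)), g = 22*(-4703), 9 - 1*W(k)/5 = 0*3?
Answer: 1/437143 ≈ 2.2876e-6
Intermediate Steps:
W(k) = 45 (W(k) = 45 - 0*3 = 45 - 5*0 = 45 + 0 = 45)
g = -103466
T = 0 (T = (-1*45)*(-4 - 1*(-4)) = -45*(-4 + 4) = -45*0 = 0)
H(l) = 2*l (H(l) = (l + l) + 0 = 2*l + 0 = 2*l)
1/((334185 - g) + H(-254)) = 1/((334185 - 1*(-103466)) + 2*(-254)) = 1/((334185 + 103466) - 508) = 1/(437651 - 508) = 1/437143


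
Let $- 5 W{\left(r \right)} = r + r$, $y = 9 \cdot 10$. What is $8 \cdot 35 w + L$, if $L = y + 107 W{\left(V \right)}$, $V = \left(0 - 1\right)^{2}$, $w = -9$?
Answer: $- \frac{12364}{5} \approx -2472.8$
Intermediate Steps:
$V = 1$ ($V = \left(-1\right)^{2} = 1$)
$y = 90$
$W{\left(r \right)} = - \frac{2 r}{5}$ ($W{\left(r \right)} = - \frac{r + r}{5} = - \frac{2 r}{5}$)
$L = \frac{236}{5}$ ($L = 90 + 107 \left(\left(- \frac{2}{5}\right) 1\right) = 90 + 107 \left(- \frac{2}{5}\right) = 90 - \frac{214}{5} = \frac{236}{5} \approx 47.2$)
$8 \cdot 35 w + L = 8 \cdot 35 \left(-9\right) + \frac{236}{5} = 280 \left(-9\right) + \frac{236}{5} = -2520 + \frac{236}{5} = - \frac{12364}{5}$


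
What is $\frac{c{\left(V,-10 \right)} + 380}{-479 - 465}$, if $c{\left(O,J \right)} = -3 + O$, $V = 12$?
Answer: $- \frac{389}{944} \approx -0.41208$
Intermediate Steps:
$\frac{c{\left(V,-10 \right)} + 380}{-479 - 465} = \frac{\left(-3 + 12\right) + 380}{-479 - 465} = \frac{9 + 380}{-944} = 389 \left(- \frac{1}{944}\right) = - \frac{389}{944}$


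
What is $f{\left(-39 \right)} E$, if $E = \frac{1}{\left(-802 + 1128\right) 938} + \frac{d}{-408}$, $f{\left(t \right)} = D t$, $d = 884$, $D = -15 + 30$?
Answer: $\frac{387585705}{305788} \approx 1267.5$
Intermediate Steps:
$D = 15$
$f{\left(t \right)} = 15 t$
$E = - \frac{1987619}{917364}$ ($E = \frac{1}{\left(-802 + 1128\right) 938} + \frac{884}{-408} = \frac{1}{326} \cdot \frac{1}{938} + 884 \left(- \frac{1}{408}\right) = \frac{1}{326} \cdot \frac{1}{938} - \frac{13}{6} = \frac{1}{305788} - \frac{13}{6} = - \frac{1987619}{917364} \approx -2.1667$)
$f{\left(-39 \right)} E = 15 \left(-39\right) \left(- \frac{1987619}{917364}\right) = \left(-585\right) \left(- \frac{1987619}{917364}\right) = \frac{387585705}{305788}$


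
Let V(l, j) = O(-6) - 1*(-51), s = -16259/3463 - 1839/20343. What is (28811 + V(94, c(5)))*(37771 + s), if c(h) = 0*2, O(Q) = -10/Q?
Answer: 76793143734573665/70447809 ≈ 1.0901e+9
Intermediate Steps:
c(h) = 0
s = -112375098/23482603 (s = -16259*1/3463 - 1839*1/20343 = -16259/3463 - 613/6781 = -112375098/23482603 ≈ -4.7855)
V(l, j) = 158/3 (V(l, j) = -10/(-6) - 1*(-51) = -10*(-⅙) + 51 = 5/3 + 51 = 158/3)
(28811 + V(94, c(5)))*(37771 + s) = (28811 + 158/3)*(37771 - 112375098/23482603) = (86591/3)*(886849022815/23482603) = 76793143734573665/70447809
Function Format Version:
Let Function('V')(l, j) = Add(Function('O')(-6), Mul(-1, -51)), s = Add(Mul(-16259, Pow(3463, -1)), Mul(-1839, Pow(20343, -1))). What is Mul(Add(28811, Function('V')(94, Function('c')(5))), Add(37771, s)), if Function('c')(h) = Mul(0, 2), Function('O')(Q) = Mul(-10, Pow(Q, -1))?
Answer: Rational(76793143734573665, 70447809) ≈ 1.0901e+9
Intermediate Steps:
Function('c')(h) = 0
s = Rational(-112375098, 23482603) (s = Add(Mul(-16259, Rational(1, 3463)), Mul(-1839, Rational(1, 20343))) = Add(Rational(-16259, 3463), Rational(-613, 6781)) = Rational(-112375098, 23482603) ≈ -4.7855)
Function('V')(l, j) = Rational(158, 3) (Function('V')(l, j) = Add(Mul(-10, Pow(-6, -1)), Mul(-1, -51)) = Add(Mul(-10, Rational(-1, 6)), 51) = Add(Rational(5, 3), 51) = Rational(158, 3))
Mul(Add(28811, Function('V')(94, Function('c')(5))), Add(37771, s)) = Mul(Add(28811, Rational(158, 3)), Add(37771, Rational(-112375098, 23482603))) = Mul(Rational(86591, 3), Rational(886849022815, 23482603)) = Rational(76793143734573665, 70447809)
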